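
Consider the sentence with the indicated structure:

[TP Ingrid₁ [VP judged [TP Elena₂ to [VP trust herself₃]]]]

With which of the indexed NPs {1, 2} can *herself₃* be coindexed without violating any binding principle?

{2}

*herself* is an anaphor, so Principle A applies: it must be bound in its binding domain.
Binding domain of *herself₃*: the embedded TP, whose subject is Elena₂.
*Ingrid₁* c-commands the anaphor but is outside its binding domain → cannot satisfy Principle A.
*Elena₂* c-commands the anaphor within its binding domain → licit binder.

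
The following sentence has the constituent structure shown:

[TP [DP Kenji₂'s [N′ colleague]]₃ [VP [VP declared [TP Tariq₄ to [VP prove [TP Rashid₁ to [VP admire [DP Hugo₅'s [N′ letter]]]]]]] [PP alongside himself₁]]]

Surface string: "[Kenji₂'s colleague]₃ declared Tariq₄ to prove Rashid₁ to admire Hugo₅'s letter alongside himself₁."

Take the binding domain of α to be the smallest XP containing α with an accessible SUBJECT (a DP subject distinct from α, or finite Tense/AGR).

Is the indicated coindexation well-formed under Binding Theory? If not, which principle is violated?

The two coindexed NPs are *Rashid₁* and *himself₁*.
*himself₁* is an anaphor. Principle A requires it to be bound within its binding domain — the matrix TP, whose subject is [Kenji₂'s colleague]₃.
Within that domain it is c-commanded by *[Kenji₂'s colleague]₃*, which does not share its index.
*Rashid₁* does not c-command the anaphor at all.
The anaphor is unbound in its domain → Principle A violation.

Principle A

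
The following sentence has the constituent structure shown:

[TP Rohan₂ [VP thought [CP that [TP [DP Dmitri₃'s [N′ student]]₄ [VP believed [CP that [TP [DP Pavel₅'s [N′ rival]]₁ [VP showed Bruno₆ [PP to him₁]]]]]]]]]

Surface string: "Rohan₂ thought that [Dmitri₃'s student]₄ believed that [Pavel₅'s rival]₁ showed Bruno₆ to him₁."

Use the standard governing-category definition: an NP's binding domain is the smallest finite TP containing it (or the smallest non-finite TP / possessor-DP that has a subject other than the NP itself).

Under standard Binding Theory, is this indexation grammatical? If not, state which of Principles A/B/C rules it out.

Principle B

The two coindexed NPs are *[Pavel₅'s rival]₁* and *him₁*.
*him₁* is a pronoun. Its binding domain is the embedded TP, whose subject is [Pavel₅'s rival]₁.
*[Pavel₅'s rival]₁* c-commands it within that domain and carries the same index.
The pronoun is locally bound → Principle B violation.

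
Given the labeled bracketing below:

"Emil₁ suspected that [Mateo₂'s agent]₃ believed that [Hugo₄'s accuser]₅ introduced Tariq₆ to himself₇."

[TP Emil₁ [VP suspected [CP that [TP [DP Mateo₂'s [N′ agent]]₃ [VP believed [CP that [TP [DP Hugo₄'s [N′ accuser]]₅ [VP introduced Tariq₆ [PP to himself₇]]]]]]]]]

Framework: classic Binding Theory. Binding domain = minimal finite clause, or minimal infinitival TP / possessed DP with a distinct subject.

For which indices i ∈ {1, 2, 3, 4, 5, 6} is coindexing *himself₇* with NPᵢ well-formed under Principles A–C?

{5, 6}

*himself* is an anaphor, so Principle A applies: it must be bound in its binding domain.
Binding domain of *himself₇*: the embedded TP, whose subject is [Hugo₄'s accuser]₅.
*Emil₁* c-commands the anaphor but is outside its binding domain → cannot satisfy Principle A.
*Mateo₂* does not c-command the anaphor → cannot bind it.
*[Mateo₂'s agent]₃* c-commands the anaphor but is outside its binding domain → cannot satisfy Principle A.
*Hugo₄* does not c-command the anaphor → cannot bind it.
*[Hugo₄'s accuser]₅* c-commands the anaphor within its binding domain → licit binder.
*Tariq₆* c-commands the anaphor within its binding domain → licit binder.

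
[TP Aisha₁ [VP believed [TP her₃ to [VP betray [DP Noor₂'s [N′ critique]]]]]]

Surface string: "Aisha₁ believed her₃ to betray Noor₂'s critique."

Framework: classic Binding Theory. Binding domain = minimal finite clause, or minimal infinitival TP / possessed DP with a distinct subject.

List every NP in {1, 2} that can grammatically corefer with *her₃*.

*her* is a pronoun, so Principle B applies: it must be free in its binding domain.
Binding domain of *her₃*: the matrix TP, whose subject is Aisha₁.
*Aisha₁* c-commands the pronoun within its binding domain → coindexation would violate Principle B.
*Noor₂*: the pronoun c-commands this R-expression → coindexation would violate Principle C on *Noor₂*.

none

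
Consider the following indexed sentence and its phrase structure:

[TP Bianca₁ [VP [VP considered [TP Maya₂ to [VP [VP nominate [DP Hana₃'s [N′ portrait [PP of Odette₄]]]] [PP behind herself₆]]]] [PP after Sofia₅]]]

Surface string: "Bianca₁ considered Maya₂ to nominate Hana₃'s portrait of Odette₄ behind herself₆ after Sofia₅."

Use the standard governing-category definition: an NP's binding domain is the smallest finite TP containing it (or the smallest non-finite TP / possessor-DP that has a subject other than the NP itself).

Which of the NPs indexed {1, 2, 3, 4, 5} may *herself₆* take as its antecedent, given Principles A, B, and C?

{2}

*herself* is an anaphor, so Principle A applies: it must be bound in its binding domain.
Binding domain of *herself₆*: the embedded TP, whose subject is Maya₂.
*Bianca₁* c-commands the anaphor but is outside its binding domain → cannot satisfy Principle A.
*Maya₂* c-commands the anaphor within its binding domain → licit binder.
*Hana₃* does not c-command the anaphor → cannot bind it.
*Odette₄* does not c-command the anaphor → cannot bind it.
*Sofia₅* does not c-command the anaphor → cannot bind it.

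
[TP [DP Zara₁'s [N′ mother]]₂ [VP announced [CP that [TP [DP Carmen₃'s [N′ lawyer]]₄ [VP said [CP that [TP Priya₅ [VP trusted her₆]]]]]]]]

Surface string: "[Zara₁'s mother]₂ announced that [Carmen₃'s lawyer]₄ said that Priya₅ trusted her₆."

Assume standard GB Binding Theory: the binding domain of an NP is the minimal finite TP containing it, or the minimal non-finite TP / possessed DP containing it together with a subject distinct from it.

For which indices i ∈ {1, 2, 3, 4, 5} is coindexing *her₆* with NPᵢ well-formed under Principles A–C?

*her* is a pronoun, so Principle B applies: it must be free in its binding domain.
Binding domain of *her₆*: the embedded TP, whose subject is Priya₅.
*Zara₁* and the pronoun do not c-command one another → neither Principle B nor Principle C is at stake; coindexation permitted.
*[Zara₁'s mother]₂* c-commands the pronoun but from outside its binding domain, and is not c-commanded by it → coindexation permitted.
*Carmen₃* and the pronoun do not c-command one another → neither Principle B nor Principle C is at stake; coindexation permitted.
*[Carmen₃'s lawyer]₄* c-commands the pronoun but from outside its binding domain, and is not c-commanded by it → coindexation permitted.
*Priya₅* c-commands the pronoun within its binding domain → coindexation would violate Principle B.

{1, 2, 3, 4}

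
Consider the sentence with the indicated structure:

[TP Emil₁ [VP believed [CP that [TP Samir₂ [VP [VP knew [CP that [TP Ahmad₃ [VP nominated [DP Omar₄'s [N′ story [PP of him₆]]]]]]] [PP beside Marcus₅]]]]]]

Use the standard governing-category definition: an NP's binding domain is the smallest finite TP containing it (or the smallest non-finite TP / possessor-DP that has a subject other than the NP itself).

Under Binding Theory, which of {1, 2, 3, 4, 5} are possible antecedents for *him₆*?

*him* is a pronoun, so Principle B applies: it must be free in its binding domain.
Binding domain of *him₆*: the possessed DP, whose subject is Omar₄.
*Emil₁* c-commands the pronoun but from outside its binding domain, and is not c-commanded by it → coindexation permitted.
*Samir₂* c-commands the pronoun but from outside its binding domain, and is not c-commanded by it → coindexation permitted.
*Ahmad₃* c-commands the pronoun but from outside its binding domain, and is not c-commanded by it → coindexation permitted.
*Omar₄* c-commands the pronoun within its binding domain → coindexation would violate Principle B.
*Marcus₅* and the pronoun do not c-command one another → neither Principle B nor Principle C is at stake; coindexation permitted.

{1, 2, 3, 5}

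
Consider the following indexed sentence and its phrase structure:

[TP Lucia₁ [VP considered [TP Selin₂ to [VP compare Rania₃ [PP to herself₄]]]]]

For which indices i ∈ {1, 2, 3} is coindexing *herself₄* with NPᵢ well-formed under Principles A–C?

*herself* is an anaphor, so Principle A applies: it must be bound in its binding domain.
Binding domain of *herself₄*: the embedded TP, whose subject is Selin₂.
*Lucia₁* c-commands the anaphor but is outside its binding domain → cannot satisfy Principle A.
*Selin₂* c-commands the anaphor within its binding domain → licit binder.
*Rania₃* c-commands the anaphor within its binding domain → licit binder.

{2, 3}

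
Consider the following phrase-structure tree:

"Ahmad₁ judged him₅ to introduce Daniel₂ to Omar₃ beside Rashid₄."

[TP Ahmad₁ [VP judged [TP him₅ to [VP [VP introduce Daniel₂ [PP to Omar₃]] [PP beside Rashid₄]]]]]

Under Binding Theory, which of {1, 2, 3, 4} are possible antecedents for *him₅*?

*him* is a pronoun, so Principle B applies: it must be free in its binding domain.
Binding domain of *him₅*: the matrix TP, whose subject is Ahmad₁.
*Ahmad₁* c-commands the pronoun within its binding domain → coindexation would violate Principle B.
*Daniel₂*: the pronoun c-commands this R-expression → coindexation would violate Principle C on *Daniel₂*.
*Omar₃*: the pronoun c-commands this R-expression → coindexation would violate Principle C on *Omar₃*.
*Rashid₄*: the pronoun c-commands this R-expression → coindexation would violate Principle C on *Rashid₄*.

none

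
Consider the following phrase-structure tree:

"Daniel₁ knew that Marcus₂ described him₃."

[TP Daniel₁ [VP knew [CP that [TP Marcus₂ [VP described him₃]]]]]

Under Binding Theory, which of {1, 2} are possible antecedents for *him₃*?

{1}

*him* is a pronoun, so Principle B applies: it must be free in its binding domain.
Binding domain of *him₃*: the embedded TP, whose subject is Marcus₂.
*Daniel₁* c-commands the pronoun but from outside its binding domain, and is not c-commanded by it → coindexation permitted.
*Marcus₂* c-commands the pronoun within its binding domain → coindexation would violate Principle B.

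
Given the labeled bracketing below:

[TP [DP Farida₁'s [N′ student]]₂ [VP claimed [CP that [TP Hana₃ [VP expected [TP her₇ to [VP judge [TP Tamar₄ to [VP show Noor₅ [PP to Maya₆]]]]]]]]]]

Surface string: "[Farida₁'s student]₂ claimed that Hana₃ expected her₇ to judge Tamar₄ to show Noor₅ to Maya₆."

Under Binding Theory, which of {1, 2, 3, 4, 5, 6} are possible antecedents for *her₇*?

*her* is a pronoun, so Principle B applies: it must be free in its binding domain.
Binding domain of *her₇*: the embedded TP, whose subject is Hana₃.
*Farida₁* and the pronoun do not c-command one another → neither Principle B nor Principle C is at stake; coindexation permitted.
*[Farida₁'s student]₂* c-commands the pronoun but from outside its binding domain, and is not c-commanded by it → coindexation permitted.
*Hana₃* c-commands the pronoun within its binding domain → coindexation would violate Principle B.
*Tamar₄*: the pronoun c-commands this R-expression → coindexation would violate Principle C on *Tamar₄*.
*Noor₅*: the pronoun c-commands this R-expression → coindexation would violate Principle C on *Noor₅*.
*Maya₆*: the pronoun c-commands this R-expression → coindexation would violate Principle C on *Maya₆*.

{1, 2}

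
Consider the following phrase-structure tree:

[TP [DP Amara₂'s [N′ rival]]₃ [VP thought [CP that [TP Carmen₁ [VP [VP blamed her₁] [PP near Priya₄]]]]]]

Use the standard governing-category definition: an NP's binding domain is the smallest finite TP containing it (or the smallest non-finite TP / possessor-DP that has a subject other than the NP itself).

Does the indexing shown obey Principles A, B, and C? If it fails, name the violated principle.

The two coindexed NPs are *Carmen₁* and *her₁*.
*her₁* is a pronoun. Its binding domain is the embedded TP, whose subject is Carmen₁.
*Carmen₁* c-commands it within that domain and carries the same index.
The pronoun is locally bound → Principle B violation.

Principle B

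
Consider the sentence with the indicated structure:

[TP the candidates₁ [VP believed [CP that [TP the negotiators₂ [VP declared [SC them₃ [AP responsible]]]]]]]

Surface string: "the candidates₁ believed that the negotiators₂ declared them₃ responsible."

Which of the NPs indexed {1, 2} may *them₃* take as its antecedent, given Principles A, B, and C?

{1}

*them* is a pronoun, so Principle B applies: it must be free in its binding domain.
Binding domain of *them₃*: the embedded TP, whose subject is the negotiators₂.
*the candidates₁* c-commands the pronoun but from outside its binding domain, and is not c-commanded by it → coindexation permitted.
*the negotiators₂* c-commands the pronoun within its binding domain → coindexation would violate Principle B.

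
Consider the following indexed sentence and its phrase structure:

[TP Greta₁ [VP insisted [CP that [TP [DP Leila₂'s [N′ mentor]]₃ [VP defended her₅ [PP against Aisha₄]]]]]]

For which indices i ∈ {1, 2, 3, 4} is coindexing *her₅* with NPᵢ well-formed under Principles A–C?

*her* is a pronoun, so Principle B applies: it must be free in its binding domain.
Binding domain of *her₅*: the embedded TP, whose subject is [Leila₂'s mentor]₃.
*Greta₁* c-commands the pronoun but from outside its binding domain, and is not c-commanded by it → coindexation permitted.
*Leila₂* and the pronoun do not c-command one another → neither Principle B nor Principle C is at stake; coindexation permitted.
*[Leila₂'s mentor]₃* c-commands the pronoun within its binding domain → coindexation would violate Principle B.
*Aisha₄*: the pronoun c-commands this R-expression → coindexation would violate Principle C on *Aisha₄*.

{1, 2}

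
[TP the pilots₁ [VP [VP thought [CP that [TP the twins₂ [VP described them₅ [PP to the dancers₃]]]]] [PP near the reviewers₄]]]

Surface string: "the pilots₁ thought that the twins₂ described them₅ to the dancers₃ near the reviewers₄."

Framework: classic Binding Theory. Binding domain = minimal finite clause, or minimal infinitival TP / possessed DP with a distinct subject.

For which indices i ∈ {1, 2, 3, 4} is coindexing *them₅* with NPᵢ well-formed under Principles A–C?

*them* is a pronoun, so Principle B applies: it must be free in its binding domain.
Binding domain of *them₅*: the embedded TP, whose subject is the twins₂.
*the pilots₁* c-commands the pronoun but from outside its binding domain, and is not c-commanded by it → coindexation permitted.
*the twins₂* c-commands the pronoun within its binding domain → coindexation would violate Principle B.
*the dancers₃*: the pronoun c-commands this R-expression → coindexation would violate Principle C on *the dancers₃*.
*the reviewers₄* and the pronoun do not c-command one another → neither Principle B nor Principle C is at stake; coindexation permitted.

{1, 4}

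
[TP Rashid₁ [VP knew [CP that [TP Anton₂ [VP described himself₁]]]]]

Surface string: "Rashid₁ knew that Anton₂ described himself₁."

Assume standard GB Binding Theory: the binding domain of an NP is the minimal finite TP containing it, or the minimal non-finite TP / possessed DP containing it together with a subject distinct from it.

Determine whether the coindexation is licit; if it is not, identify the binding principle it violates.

Principle A

The two coindexed NPs are *Rashid₁* and *himself₁*.
*himself₁* is an anaphor. Principle A requires it to be bound within its binding domain — the embedded TP, whose subject is Anton₂.
Within that domain it is c-commanded by *Anton₂*, which does not share its index.
*Rashid₁* does c-command the anaphor, but from outside its binding domain.
The anaphor is unbound in its domain → Principle A violation.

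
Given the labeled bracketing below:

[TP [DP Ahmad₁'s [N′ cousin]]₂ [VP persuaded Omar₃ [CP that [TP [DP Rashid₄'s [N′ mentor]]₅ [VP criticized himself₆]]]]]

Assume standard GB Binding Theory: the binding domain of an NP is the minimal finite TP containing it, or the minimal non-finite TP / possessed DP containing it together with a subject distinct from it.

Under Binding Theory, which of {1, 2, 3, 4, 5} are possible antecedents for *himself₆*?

*himself* is an anaphor, so Principle A applies: it must be bound in its binding domain.
Binding domain of *himself₆*: the embedded TP, whose subject is [Rashid₄'s mentor]₅.
*Ahmad₁* does not c-command the anaphor → cannot bind it.
*[Ahmad₁'s cousin]₂* c-commands the anaphor but is outside its binding domain → cannot satisfy Principle A.
*Omar₃* c-commands the anaphor but is outside its binding domain → cannot satisfy Principle A.
*Rashid₄* does not c-command the anaphor → cannot bind it.
*[Rashid₄'s mentor]₅* c-commands the anaphor within its binding domain → licit binder.

{5}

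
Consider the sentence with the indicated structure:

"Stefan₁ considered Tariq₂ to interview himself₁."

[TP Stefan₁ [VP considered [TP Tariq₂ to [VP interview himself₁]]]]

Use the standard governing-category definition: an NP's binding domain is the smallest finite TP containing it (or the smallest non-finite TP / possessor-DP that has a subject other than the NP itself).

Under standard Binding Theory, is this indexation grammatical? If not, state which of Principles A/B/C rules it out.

Principle A

The two coindexed NPs are *Stefan₁* and *himself₁*.
*himself₁* is an anaphor. Principle A requires it to be bound within its binding domain — the embedded TP, whose subject is Tariq₂.
Within that domain it is c-commanded by *Tariq₂*, which does not share its index.
*Stefan₁* does c-command the anaphor, but from outside its binding domain.
The anaphor is unbound in its domain → Principle A violation.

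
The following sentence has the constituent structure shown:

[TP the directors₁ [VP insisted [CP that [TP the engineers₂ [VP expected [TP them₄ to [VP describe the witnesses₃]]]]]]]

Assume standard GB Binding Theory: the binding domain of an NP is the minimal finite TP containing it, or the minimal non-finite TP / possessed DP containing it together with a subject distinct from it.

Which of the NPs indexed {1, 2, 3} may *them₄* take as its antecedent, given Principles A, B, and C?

*them* is a pronoun, so Principle B applies: it must be free in its binding domain.
Binding domain of *them₄*: the embedded TP, whose subject is the engineers₂.
*the directors₁* c-commands the pronoun but from outside its binding domain, and is not c-commanded by it → coindexation permitted.
*the engineers₂* c-commands the pronoun within its binding domain → coindexation would violate Principle B.
*the witnesses₃*: the pronoun c-commands this R-expression → coindexation would violate Principle C on *the witnesses₃*.

{1}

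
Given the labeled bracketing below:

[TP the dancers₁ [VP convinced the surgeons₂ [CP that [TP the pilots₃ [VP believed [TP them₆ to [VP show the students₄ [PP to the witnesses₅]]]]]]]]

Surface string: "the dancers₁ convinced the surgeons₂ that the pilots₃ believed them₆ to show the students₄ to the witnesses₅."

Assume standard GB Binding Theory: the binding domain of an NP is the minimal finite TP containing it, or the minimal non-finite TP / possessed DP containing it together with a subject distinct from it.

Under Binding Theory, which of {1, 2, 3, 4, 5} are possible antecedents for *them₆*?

*them* is a pronoun, so Principle B applies: it must be free in its binding domain.
Binding domain of *them₆*: the embedded TP, whose subject is the pilots₃.
*the dancers₁* c-commands the pronoun but from outside its binding domain, and is not c-commanded by it → coindexation permitted.
*the surgeons₂* c-commands the pronoun but from outside its binding domain, and is not c-commanded by it → coindexation permitted.
*the pilots₃* c-commands the pronoun within its binding domain → coindexation would violate Principle B.
*the students₄*: the pronoun c-commands this R-expression → coindexation would violate Principle C on *the students₄*.
*the witnesses₅*: the pronoun c-commands this R-expression → coindexation would violate Principle C on *the witnesses₅*.

{1, 2}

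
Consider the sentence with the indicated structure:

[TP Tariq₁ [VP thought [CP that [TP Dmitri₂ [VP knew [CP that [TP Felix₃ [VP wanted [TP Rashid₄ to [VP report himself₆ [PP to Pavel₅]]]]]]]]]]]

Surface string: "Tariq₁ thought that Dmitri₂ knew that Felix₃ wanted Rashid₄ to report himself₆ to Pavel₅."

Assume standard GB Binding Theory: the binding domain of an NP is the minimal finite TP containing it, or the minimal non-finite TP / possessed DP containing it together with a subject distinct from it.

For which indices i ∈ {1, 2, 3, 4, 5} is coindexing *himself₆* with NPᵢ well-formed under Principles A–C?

*himself* is an anaphor, so Principle A applies: it must be bound in its binding domain.
Binding domain of *himself₆*: the embedded TP, whose subject is Rashid₄.
*Tariq₁* c-commands the anaphor but is outside its binding domain → cannot satisfy Principle A.
*Dmitri₂* c-commands the anaphor but is outside its binding domain → cannot satisfy Principle A.
*Felix₃* c-commands the anaphor but is outside its binding domain → cannot satisfy Principle A.
*Rashid₄* c-commands the anaphor within its binding domain → licit binder.
*Pavel₅* does not c-command the anaphor → cannot bind it.

{4}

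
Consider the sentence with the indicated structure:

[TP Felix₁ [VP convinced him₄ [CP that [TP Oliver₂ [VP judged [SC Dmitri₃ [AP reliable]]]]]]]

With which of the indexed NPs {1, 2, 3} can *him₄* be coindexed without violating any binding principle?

*him* is a pronoun, so Principle B applies: it must be free in its binding domain.
Binding domain of *him₄*: the matrix TP, whose subject is Felix₁.
*Felix₁* c-commands the pronoun within its binding domain → coindexation would violate Principle B.
*Oliver₂*: the pronoun c-commands this R-expression → coindexation would violate Principle C on *Oliver₂*.
*Dmitri₃*: the pronoun c-commands this R-expression → coindexation would violate Principle C on *Dmitri₃*.

none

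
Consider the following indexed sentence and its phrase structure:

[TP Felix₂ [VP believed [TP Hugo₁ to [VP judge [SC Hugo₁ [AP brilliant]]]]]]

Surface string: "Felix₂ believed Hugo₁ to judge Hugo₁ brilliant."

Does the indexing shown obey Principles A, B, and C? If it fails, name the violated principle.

Principle C

The two coindexed NPs are *Hugo₁* (the higher occurrence) and *Hugo₁* (the lower occurrence).
*Hugo₁* (the lower occurrence) is an R-expression. Principle C requires it to be free everywhere.
*Hugo₁* (the higher occurrence) c-commands it and carries the same index.
The R-expression is bound → Principle C violation.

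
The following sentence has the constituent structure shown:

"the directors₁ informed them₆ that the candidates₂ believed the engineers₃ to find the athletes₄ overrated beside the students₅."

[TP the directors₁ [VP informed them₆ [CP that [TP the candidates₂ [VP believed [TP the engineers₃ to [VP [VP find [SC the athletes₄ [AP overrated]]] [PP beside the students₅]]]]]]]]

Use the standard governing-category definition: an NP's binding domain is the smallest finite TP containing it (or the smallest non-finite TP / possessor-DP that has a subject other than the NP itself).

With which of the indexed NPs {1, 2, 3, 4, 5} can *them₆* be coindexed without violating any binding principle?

none

*them* is a pronoun, so Principle B applies: it must be free in its binding domain.
Binding domain of *them₆*: the matrix TP, whose subject is the directors₁.
*the directors₁* c-commands the pronoun within its binding domain → coindexation would violate Principle B.
*the candidates₂*: the pronoun c-commands this R-expression → coindexation would violate Principle C on *the candidates₂*.
*the engineers₃*: the pronoun c-commands this R-expression → coindexation would violate Principle C on *the engineers₃*.
*the athletes₄*: the pronoun c-commands this R-expression → coindexation would violate Principle C on *the athletes₄*.
*the students₅*: the pronoun c-commands this R-expression → coindexation would violate Principle C on *the students₅*.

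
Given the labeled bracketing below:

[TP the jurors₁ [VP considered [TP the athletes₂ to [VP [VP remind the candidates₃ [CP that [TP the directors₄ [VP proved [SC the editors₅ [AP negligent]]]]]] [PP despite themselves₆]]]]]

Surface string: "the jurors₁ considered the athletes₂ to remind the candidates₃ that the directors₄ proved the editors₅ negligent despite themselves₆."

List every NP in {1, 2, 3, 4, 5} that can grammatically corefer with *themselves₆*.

*themselves* is an anaphor, so Principle A applies: it must be bound in its binding domain.
Binding domain of *themselves₆*: the embedded TP, whose subject is the athletes₂.
*the jurors₁* c-commands the anaphor but is outside its binding domain → cannot satisfy Principle A.
*the athletes₂* c-commands the anaphor within its binding domain → licit binder.
*the candidates₃* does not c-command the anaphor → cannot bind it.
*the directors₄* does not c-command the anaphor → cannot bind it.
*the editors₅* does not c-command the anaphor → cannot bind it.

{2}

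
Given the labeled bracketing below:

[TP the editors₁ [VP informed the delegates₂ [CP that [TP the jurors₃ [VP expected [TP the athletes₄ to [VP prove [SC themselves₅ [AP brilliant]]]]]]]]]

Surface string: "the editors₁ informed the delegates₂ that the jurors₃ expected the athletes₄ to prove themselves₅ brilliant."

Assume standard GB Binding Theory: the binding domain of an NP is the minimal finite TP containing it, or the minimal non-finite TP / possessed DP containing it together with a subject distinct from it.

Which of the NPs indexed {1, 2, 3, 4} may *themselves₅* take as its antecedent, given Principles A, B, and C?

*themselves* is an anaphor, so Principle A applies: it must be bound in its binding domain.
Binding domain of *themselves₅*: the embedded TP, whose subject is the athletes₄.
*the editors₁* c-commands the anaphor but is outside its binding domain → cannot satisfy Principle A.
*the delegates₂* c-commands the anaphor but is outside its binding domain → cannot satisfy Principle A.
*the jurors₃* c-commands the anaphor but is outside its binding domain → cannot satisfy Principle A.
*the athletes₄* c-commands the anaphor within its binding domain → licit binder.

{4}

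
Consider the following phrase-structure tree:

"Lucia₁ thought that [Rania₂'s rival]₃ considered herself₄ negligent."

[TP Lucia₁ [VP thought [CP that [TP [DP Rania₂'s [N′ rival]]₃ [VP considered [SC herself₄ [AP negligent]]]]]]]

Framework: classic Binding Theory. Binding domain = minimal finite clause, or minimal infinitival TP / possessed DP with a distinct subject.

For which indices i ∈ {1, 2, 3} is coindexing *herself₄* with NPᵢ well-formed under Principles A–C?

*herself* is an anaphor, so Principle A applies: it must be bound in its binding domain.
Binding domain of *herself₄*: the embedded TP, whose subject is [Rania₂'s rival]₃.
*Lucia₁* c-commands the anaphor but is outside its binding domain → cannot satisfy Principle A.
*Rania₂* does not c-command the anaphor → cannot bind it.
*[Rania₂'s rival]₃* c-commands the anaphor within its binding domain → licit binder.

{3}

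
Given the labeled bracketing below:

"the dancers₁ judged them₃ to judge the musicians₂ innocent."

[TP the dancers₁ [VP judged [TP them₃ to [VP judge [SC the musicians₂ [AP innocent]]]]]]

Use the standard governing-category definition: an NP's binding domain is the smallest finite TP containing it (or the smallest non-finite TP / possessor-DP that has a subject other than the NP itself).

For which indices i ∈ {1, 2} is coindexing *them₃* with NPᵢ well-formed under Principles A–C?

none

*them* is a pronoun, so Principle B applies: it must be free in its binding domain.
Binding domain of *them₃*: the matrix TP, whose subject is the dancers₁.
*the dancers₁* c-commands the pronoun within its binding domain → coindexation would violate Principle B.
*the musicians₂*: the pronoun c-commands this R-expression → coindexation would violate Principle C on *the musicians₂*.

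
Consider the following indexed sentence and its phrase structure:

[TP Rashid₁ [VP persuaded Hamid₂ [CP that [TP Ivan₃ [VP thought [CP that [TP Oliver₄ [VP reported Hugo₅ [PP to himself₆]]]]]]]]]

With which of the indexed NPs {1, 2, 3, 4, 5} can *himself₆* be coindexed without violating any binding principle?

*himself* is an anaphor, so Principle A applies: it must be bound in its binding domain.
Binding domain of *himself₆*: the embedded TP, whose subject is Oliver₄.
*Rashid₁* c-commands the anaphor but is outside its binding domain → cannot satisfy Principle A.
*Hamid₂* c-commands the anaphor but is outside its binding domain → cannot satisfy Principle A.
*Ivan₃* c-commands the anaphor but is outside its binding domain → cannot satisfy Principle A.
*Oliver₄* c-commands the anaphor within its binding domain → licit binder.
*Hugo₅* c-commands the anaphor within its binding domain → licit binder.

{4, 5}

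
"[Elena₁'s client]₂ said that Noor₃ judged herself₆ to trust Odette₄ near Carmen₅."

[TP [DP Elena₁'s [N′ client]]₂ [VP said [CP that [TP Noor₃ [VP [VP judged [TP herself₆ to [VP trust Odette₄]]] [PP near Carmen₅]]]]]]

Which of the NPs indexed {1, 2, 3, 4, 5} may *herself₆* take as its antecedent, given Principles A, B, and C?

*herself* is an anaphor, so Principle A applies: it must be bound in its binding domain.
Binding domain of *herself₆*: the embedded TP, whose subject is Noor₃.
*Elena₁* does not c-command the anaphor → cannot bind it.
*[Elena₁'s client]₂* c-commands the anaphor but is outside its binding domain → cannot satisfy Principle A.
*Noor₃* c-commands the anaphor within its binding domain → licit binder.
*Odette₄* does not c-command the anaphor → cannot bind it.
*Carmen₅* does not c-command the anaphor → cannot bind it.

{3}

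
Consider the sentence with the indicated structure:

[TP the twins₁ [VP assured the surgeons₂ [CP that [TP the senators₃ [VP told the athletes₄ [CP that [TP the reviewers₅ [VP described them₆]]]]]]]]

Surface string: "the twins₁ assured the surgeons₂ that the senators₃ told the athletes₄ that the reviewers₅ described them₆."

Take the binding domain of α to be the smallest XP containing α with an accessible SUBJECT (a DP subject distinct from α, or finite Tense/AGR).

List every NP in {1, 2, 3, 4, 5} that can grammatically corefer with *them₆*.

{1, 2, 3, 4}

*them* is a pronoun, so Principle B applies: it must be free in its binding domain.
Binding domain of *them₆*: the embedded TP, whose subject is the reviewers₅.
*the twins₁* c-commands the pronoun but from outside its binding domain, and is not c-commanded by it → coindexation permitted.
*the surgeons₂* c-commands the pronoun but from outside its binding domain, and is not c-commanded by it → coindexation permitted.
*the senators₃* c-commands the pronoun but from outside its binding domain, and is not c-commanded by it → coindexation permitted.
*the athletes₄* c-commands the pronoun but from outside its binding domain, and is not c-commanded by it → coindexation permitted.
*the reviewers₅* c-commands the pronoun within its binding domain → coindexation would violate Principle B.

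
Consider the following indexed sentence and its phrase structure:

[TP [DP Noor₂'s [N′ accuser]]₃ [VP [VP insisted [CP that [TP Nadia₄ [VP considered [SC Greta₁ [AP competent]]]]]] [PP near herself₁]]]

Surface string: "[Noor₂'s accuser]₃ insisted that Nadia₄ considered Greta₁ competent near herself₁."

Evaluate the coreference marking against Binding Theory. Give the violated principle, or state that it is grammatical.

Principle A

The two coindexed NPs are *Greta₁* and *herself₁*.
*herself₁* is an anaphor. Principle A requires it to be bound within its binding domain — the matrix TP, whose subject is [Noor₂'s accuser]₃.
Within that domain it is c-commanded by *[Noor₂'s accuser]₃*, which does not share its index.
*Greta₁* does not c-command the anaphor at all.
The anaphor is unbound in its domain → Principle A violation.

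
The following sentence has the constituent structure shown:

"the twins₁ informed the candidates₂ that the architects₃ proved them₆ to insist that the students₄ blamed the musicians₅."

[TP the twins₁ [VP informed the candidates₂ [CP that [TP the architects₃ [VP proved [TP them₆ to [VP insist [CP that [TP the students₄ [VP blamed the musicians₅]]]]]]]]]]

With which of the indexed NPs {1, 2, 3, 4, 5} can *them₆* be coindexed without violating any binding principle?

{1, 2}

*them* is a pronoun, so Principle B applies: it must be free in its binding domain.
Binding domain of *them₆*: the embedded TP, whose subject is the architects₃.
*the twins₁* c-commands the pronoun but from outside its binding domain, and is not c-commanded by it → coindexation permitted.
*the candidates₂* c-commands the pronoun but from outside its binding domain, and is not c-commanded by it → coindexation permitted.
*the architects₃* c-commands the pronoun within its binding domain → coindexation would violate Principle B.
*the students₄*: the pronoun c-commands this R-expression → coindexation would violate Principle C on *the students₄*.
*the musicians₅*: the pronoun c-commands this R-expression → coindexation would violate Principle C on *the musicians₅*.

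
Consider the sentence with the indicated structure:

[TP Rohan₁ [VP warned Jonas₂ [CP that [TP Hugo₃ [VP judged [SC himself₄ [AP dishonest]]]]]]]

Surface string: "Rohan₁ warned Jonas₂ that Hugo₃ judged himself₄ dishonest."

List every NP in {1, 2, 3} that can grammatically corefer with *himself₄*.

*himself* is an anaphor, so Principle A applies: it must be bound in its binding domain.
Binding domain of *himself₄*: the embedded TP, whose subject is Hugo₃.
*Rohan₁* c-commands the anaphor but is outside its binding domain → cannot satisfy Principle A.
*Jonas₂* c-commands the anaphor but is outside its binding domain → cannot satisfy Principle A.
*Hugo₃* c-commands the anaphor within its binding domain → licit binder.

{3}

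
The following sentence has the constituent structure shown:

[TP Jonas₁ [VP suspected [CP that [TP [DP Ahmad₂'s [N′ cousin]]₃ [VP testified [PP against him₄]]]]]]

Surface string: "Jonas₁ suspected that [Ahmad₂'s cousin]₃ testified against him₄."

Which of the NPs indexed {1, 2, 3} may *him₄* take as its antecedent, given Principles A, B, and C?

*him* is a pronoun, so Principle B applies: it must be free in its binding domain.
Binding domain of *him₄*: the embedded TP, whose subject is [Ahmad₂'s cousin]₃.
*Jonas₁* c-commands the pronoun but from outside its binding domain, and is not c-commanded by it → coindexation permitted.
*Ahmad₂* and the pronoun do not c-command one another → neither Principle B nor Principle C is at stake; coindexation permitted.
*[Ahmad₂'s cousin]₃* c-commands the pronoun within its binding domain → coindexation would violate Principle B.

{1, 2}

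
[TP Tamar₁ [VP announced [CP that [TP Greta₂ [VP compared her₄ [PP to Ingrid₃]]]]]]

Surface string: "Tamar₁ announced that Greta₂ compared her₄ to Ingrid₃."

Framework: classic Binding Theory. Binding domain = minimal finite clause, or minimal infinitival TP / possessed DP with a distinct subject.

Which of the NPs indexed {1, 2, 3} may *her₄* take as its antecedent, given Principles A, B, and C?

*her* is a pronoun, so Principle B applies: it must be free in its binding domain.
Binding domain of *her₄*: the embedded TP, whose subject is Greta₂.
*Tamar₁* c-commands the pronoun but from outside its binding domain, and is not c-commanded by it → coindexation permitted.
*Greta₂* c-commands the pronoun within its binding domain → coindexation would violate Principle B.
*Ingrid₃*: the pronoun c-commands this R-expression → coindexation would violate Principle C on *Ingrid₃*.

{1}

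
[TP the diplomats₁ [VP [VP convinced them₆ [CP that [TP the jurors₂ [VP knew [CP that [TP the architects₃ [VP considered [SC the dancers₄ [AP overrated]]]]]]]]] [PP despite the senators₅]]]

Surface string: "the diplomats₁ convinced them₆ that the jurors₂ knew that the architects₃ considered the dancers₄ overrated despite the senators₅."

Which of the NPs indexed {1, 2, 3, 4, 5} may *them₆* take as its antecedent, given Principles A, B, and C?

{5}

*them* is a pronoun, so Principle B applies: it must be free in its binding domain.
Binding domain of *them₆*: the matrix TP, whose subject is the diplomats₁.
*the diplomats₁* c-commands the pronoun within its binding domain → coindexation would violate Principle B.
*the jurors₂*: the pronoun c-commands this R-expression → coindexation would violate Principle C on *the jurors₂*.
*the architects₃*: the pronoun c-commands this R-expression → coindexation would violate Principle C on *the architects₃*.
*the dancers₄*: the pronoun c-commands this R-expression → coindexation would violate Principle C on *the dancers₄*.
*the senators₅* and the pronoun do not c-command one another → neither Principle B nor Principle C is at stake; coindexation permitted.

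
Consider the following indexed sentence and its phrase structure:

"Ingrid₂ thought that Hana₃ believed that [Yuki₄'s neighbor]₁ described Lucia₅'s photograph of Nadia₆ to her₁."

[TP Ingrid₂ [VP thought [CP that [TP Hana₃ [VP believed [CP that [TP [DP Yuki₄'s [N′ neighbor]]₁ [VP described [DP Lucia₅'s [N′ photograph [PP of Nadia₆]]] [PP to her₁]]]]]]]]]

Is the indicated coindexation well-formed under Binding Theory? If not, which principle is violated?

The two coindexed NPs are *[Yuki₄'s neighbor]₁* and *her₁*.
*her₁* is a pronoun. Its binding domain is the embedded TP, whose subject is [Yuki₄'s neighbor]₁.
*[Yuki₄'s neighbor]₁* c-commands it within that domain and carries the same index.
The pronoun is locally bound → Principle B violation.

Principle B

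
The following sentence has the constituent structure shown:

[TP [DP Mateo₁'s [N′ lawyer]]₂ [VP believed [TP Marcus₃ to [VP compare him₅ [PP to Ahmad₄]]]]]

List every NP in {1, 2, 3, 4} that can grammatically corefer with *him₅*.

*him* is a pronoun, so Principle B applies: it must be free in its binding domain.
Binding domain of *him₅*: the embedded TP, whose subject is Marcus₃.
*Mateo₁* and the pronoun do not c-command one another → neither Principle B nor Principle C is at stake; coindexation permitted.
*[Mateo₁'s lawyer]₂* c-commands the pronoun but from outside its binding domain, and is not c-commanded by it → coindexation permitted.
*Marcus₃* c-commands the pronoun within its binding domain → coindexation would violate Principle B.
*Ahmad₄*: the pronoun c-commands this R-expression → coindexation would violate Principle C on *Ahmad₄*.

{1, 2}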